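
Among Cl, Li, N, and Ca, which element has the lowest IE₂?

IE_2 is the cost of taking one more electron from the +1 cation: Cl⁺ still has 6 valence electrons; Li⁺ is the bare [He] core; N⁺ still has 4 valence electrons; Ca⁺ still has 1 valence electron.
Breaking into a closed-shell core is much more expensive than removing a leftover valence electron — Li has the largest IE_2 here.
Valence configurations: Cl⁺ [Ne]3s²3p⁴, N⁺ [He]2s²2p², Ca⁺ [Ar]4s¹.
Approximate IE_2 values (kJ/mol): Cl 2298, Li 7298, N 2856, Ca 1145.
So the second ionization energies run Ca < Cl < N < Li.

Ca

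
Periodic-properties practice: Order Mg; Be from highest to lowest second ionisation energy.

Be, Mg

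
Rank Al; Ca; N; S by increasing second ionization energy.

Ca < Al < S < N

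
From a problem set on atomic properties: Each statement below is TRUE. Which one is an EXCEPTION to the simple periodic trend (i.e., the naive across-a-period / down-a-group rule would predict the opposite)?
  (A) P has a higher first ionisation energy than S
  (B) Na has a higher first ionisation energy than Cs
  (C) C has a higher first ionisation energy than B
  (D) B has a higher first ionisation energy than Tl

(A)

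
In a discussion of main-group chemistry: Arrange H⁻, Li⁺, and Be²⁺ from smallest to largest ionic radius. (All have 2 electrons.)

All of these have 2 electrons, so size is governed by nuclear charge alone: the more protons, the stronger the pull on the same electron cloud, and the smaller the ion.
Nuclear charges: Be²⁺ (Z=4), Li⁺ (Z=3), H⁻ (Z=1).
Smallest to largest: Be²⁺ < Li⁺ < H⁻.

Be²⁺ < Li⁺ < H⁻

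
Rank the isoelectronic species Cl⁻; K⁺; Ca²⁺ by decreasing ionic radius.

Cl⁻ > K⁺ > Ca²⁺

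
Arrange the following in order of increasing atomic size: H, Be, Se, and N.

H is in period 1, group 1; Be is in period 2, group 2; N is in period 2, group 15; Se is in period 4, group 16.
Moving right in a period, electrons are added to the same shell under a stronger nuclear pull, so atoms get smaller; moving down, a new shell is opened and atoms get larger.
Here both period and group differ, so the two effects have to be weighed against each other.
N > H: the two effects oppose for this pair; the down-group effect wins (71 vs 32 pm).
Be > N: Be lies to the left of N in period 2, so the across-period effect alone puts Be larger.
Se > Be: period and group pull opposite ways; the down-group shift dominates (116 vs 102 pm).
Tabulated atomic radius (pm): H 32, Be 102, N 71, Se 116.
So from smallest to largest: H < N < Be < Se.

H, N, Be, Se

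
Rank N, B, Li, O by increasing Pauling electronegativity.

EN rises left→right (higher Z_eff, smaller atoms) and falls top→bottom (larger, more shielded atoms).
All lie in period 2, so electronegativity increases left to right.
So from lowest to highest: Li < B < N < O.

Li < B < N < O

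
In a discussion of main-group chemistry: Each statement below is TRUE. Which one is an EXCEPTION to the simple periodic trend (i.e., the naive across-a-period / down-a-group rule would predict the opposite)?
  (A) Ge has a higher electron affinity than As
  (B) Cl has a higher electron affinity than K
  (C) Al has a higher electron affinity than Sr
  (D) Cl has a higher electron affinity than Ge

The general trend: electron affinity increases across a period and decreases down a group.
(A) Ge (period 4, group 14) vs As (period 4, group 15): the stated order contradicts the simple trend.
(B) Cl (period 3, group 17) vs K (period 4, group 1): the stated order agrees with the simple trend.
(C) Al (period 3, group 13) vs Sr (period 5, group 2): the stated order agrees with the simple trend.
(D) Cl (period 3, group 17) vs Ge (period 4, group 14): the stated order agrees with the simple trend.
The exception is (A): adding an electron to As's half-filled 4p³ is unfavourable, so Ge (4p²) has the more exothermic EA.

(A)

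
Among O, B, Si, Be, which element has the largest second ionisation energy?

O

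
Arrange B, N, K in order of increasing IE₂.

B < N < K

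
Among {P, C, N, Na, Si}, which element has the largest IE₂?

Consider each +1 ion: P⁺ still has 4 valence electrons; C⁺ still has 3 valence electrons; N⁺ still has 4 valence electrons; Na⁺ is the bare [Ne] core; Si⁺ still has 3 valence electrons.
Breaking into a closed-shell core is much more expensive than removing a leftover valence electron — Na has the largest IE_2 here.
Valence configurations: P⁺ [Ne]3s²3p², C⁺ [He]2s²2p¹, N⁺ [He]2s²2p², Si⁺ [Ne]3s²3p¹.
Approximate IE_2 values (kJ/mol): P 1907, C 2353, N 2856, Na 4562, Si 1577.
Putting it together, IE_2: Si < P < C < N < Na.

Na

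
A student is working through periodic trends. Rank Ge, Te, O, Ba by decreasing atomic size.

Ba, Te, Ge, O

Moving right in a period, electrons are added to the same shell under a stronger nuclear pull, so atoms get smaller; moving down, a new shell is opened and atoms get larger.
Neither a single period nor a single group — weigh both effects.
Ge > O: relative to O, both the across-period and down-group shifts push Ge's atomic radius up.
Te > Ge: period and group pull opposite ways; the down-group shift dominates (136 vs 121 pm).
Ba > Te: relative to Te, both the across-period and down-group shifts push Ba's atomic radius up.
Approximate values (pm): O 63, Ge 121, Te 136, Ba 196.
So from largest to smallest: Ba > Te > Ge > O.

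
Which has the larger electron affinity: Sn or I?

I

Sn is in period 5, group 14; I is in period 5, group 17.
Adding an electron releases more energy for atoms nearer the top right (short of the noble gases).
All lie in period 5, so electron affinity increases left to right.
So I has the larger electron affinity (I > Sn).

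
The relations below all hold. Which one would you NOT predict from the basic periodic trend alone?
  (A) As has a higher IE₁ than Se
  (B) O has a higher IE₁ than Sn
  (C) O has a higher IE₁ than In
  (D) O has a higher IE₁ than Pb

(A)

The general trend: IE₁ increases across a period and decreases down a group.
(A) As (period 4, group 15) vs Se (period 4, group 16): the stated order contradicts the simple trend.
(B) O (period 2, group 16) vs Sn (period 5, group 14): the stated order agrees with the simple trend.
(C) O (period 2, group 16) vs In (period 5, group 13): the stated order agrees with the simple trend.
(D) O (period 2, group 16) vs Pb (period 6, group 14): the stated order agrees with the simple trend.
The exception is (A): Se (4p⁴) ionizes more easily than half-filled As (4p³).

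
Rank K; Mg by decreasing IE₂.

After 1 electron has been removed, what remains? K⁺ is the bare [Ar] core; Mg⁺ still has 1 valence electron.
Core electrons are held far more tightly than valence electrons, so K tops the IE_2 order.
Tabulated IE_2 (kJ/mol): K 3052, Mg 1451.
Hence IE_2: Mg < K.

K > Mg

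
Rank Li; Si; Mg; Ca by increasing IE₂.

Ca < Mg < Si < Li

IE_2 is the cost of taking one more electron from the +1 cation: Li⁺ is the bare [He] core; Si⁺ still has 3 valence electrons; Mg⁺ still has 1 valence electron; Ca⁺ still has 1 valence electron.
Breaking into a closed-shell core is much more expensive than removing a leftover valence electron — Li has the largest IE_2 here.
Valence configurations: Si⁺ [Ne]3s²3p¹, Mg⁺ [Ne]3s¹, Ca⁺ [Ar]4s¹.
Tabulated IE_2 (kJ/mol): Li 7298, Si 1577, Mg 1451, Ca 1145.
Hence IE_2: Ca < Mg < Si < Li.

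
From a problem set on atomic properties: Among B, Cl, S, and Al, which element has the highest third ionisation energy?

After 2 electrons have been removed, what remains? B²⁺ still has 1 valence electron; Cl²⁺ still has 5 valence electrons; S²⁺ still has 4 valence electrons; Al²⁺ still has 1 valence electron.
All are still removing valence electrons, so compare the +2 ions as you would atoms: IE_3 generally rises across a period (higher Z_eff) and falls down a group (larger shell), subject to the usual subshell exceptions.
Valence configurations: B²⁺ [He]2s¹, Cl²⁺ [Ne]3s²3p³, S²⁺ [Ne]3s²3p², Al²⁺ [Ne]3s¹.
Approximate IE_3 values (kJ/mol): B 3660, Cl 3822, S 3357, Al 2745.
Overall IE_3 order: Al < S < B < Cl.

Cl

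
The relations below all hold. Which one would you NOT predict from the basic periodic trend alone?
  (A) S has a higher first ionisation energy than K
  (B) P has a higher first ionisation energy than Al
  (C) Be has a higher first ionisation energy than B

The general trend: first ionisation energy increases across a period and decreases down a group.
(A) S (period 3, group 16) vs K (period 4, group 1): the stated order agrees with the simple trend.
(B) P (period 3, group 15) vs Al (period 3, group 13): the stated order agrees with the simple trend.
(C) Be (period 2, group 2) vs B (period 2, group 13): the stated order contradicts the simple trend.
The exception is (C): removing B's lone 2p electron is easier than breaking Be's filled 2s².

(C)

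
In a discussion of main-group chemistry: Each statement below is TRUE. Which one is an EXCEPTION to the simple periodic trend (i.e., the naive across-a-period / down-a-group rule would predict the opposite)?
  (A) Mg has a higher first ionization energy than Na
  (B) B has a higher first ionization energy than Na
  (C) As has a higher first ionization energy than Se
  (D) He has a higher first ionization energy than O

(C)

The general trend: first ionization energy increases across a period and decreases down a group.
(A) Mg (period 3, group 2) vs Na (period 3, group 1): the stated order agrees with the simple trend.
(B) B (period 2, group 13) vs Na (period 3, group 1): the stated order agrees with the simple trend.
(C) As (period 4, group 15) vs Se (period 4, group 16): the stated order contradicts the simple trend.
(D) He (period 1, group 18) vs O (period 2, group 16): the stated order agrees with the simple trend.
The exception is (C): Se (4p⁴) ionizes more easily than half-filled As (4p³).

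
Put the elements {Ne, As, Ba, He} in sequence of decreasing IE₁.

He is in period 1, group 18; Ne is in period 2, group 18; As is in period 4, group 15; Ba is in period 6, group 2.
First ionization energy rises across a period (greater Z_eff holds electrons more tightly) and falls down a group (valence electrons are farther from the nucleus).
Neither a single period nor a single group — weigh both effects.
As > Ba: relative to Ba, both the across-period and down-group shifts push As's first ionization energy up.
Ne > As: relative to As, both the across-period and down-group shifts push Ne's first ionization energy up.
He > Ne: they share group 18; the group trend gives He the larger value.
Approximate values (kJ/mol): He 2372, Ne 2081, As 947, Ba 503.
So from highest to lowest: He > Ne > As > Ba.

He > Ne > As > Ba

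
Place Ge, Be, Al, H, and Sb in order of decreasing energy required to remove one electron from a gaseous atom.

H is in period 1, group 1; Be is in period 2, group 2; Al is in period 3, group 13; Ge is in period 4, group 14; Sb is in period 5, group 15.
First ionization energy rises across a period (greater Z_eff holds electrons more tightly) and falls down a group (valence electrons are farther from the nucleus).
A diagonal step moves right (one effect) and down (the opposite effect) at once.
Ge > Al: the two effects oppose for this pair; the across-period effect wins (762 vs 578 kJ/mol).
Sb > Ge: the two effects oppose for this pair; the across-period effect wins (831 vs 762 kJ/mol).
Be > Sb: the two effects oppose for this pair; the down-group effect wins (900 vs 831 kJ/mol).
H > Be: period and group pull opposite ways; the down-group shift dominates (1312 vs 900 kJ/mol).
For reference (kJ/mol): H 1312, Be 900, Al 578, Ge 762, Sb 831.
So from highest to lowest: H > Be > Sb > Ge > Al.

H > Be > Sb > Ge > Al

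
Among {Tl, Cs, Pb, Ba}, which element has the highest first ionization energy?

Pb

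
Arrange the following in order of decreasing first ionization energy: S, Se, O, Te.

O > S > Se > Te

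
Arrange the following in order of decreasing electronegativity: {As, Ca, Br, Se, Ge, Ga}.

Br, Se, As, Ge, Ga, Ca

Ca is in period 4, group 2; Ga is in period 4, group 13; Ge is in period 4, group 14; As is in period 4, group 15; Se is in period 4, group 16; Br is in period 4, group 17.
Atoms toward the upper right of the periodic table pull bonding electrons most strongly.
All lie in period 4, so electronegativity increases left to right.
So from highest to lowest: Br > Se > As > Ge > Ga > Ca.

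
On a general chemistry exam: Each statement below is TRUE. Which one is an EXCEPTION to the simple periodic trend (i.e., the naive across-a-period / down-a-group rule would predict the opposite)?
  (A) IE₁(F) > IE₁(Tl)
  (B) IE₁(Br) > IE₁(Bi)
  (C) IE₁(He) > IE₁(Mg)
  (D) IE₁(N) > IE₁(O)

(D)

The general trend: first ionization energy increases across a period and decreases down a group.
(A) F (period 2, group 17) vs Tl (period 6, group 13): the stated order agrees with the simple trend.
(B) Br (period 4, group 17) vs Bi (period 6, group 15): the stated order agrees with the simple trend.
(C) He (period 1, group 18) vs Mg (period 3, group 2): the stated order agrees with the simple trend.
(D) N (period 2, group 15) vs O (period 2, group 16): the stated order contradicts the simple trend.
The exception is (D): pairing an electron in O's 2p⁴ costs repulsion energy, so O ionizes more easily than half-filled N (2p³).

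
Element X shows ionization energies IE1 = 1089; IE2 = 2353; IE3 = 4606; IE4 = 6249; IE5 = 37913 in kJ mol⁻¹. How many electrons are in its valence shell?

4

Look for the largest jump between consecutive ionization energies: IE5/IE4 ≈ 6.1, far larger than any earlier ratio.
That jump marks the point where a core electron is being removed. So the atom has 4 valence electrons.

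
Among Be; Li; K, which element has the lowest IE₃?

K

After 2 electrons have been removed, what remains? Be²⁺ is the bare [He] core; Li²⁺ is already 1 electron into the core; K²⁺ is already 1 electron into the core.
All of these are removing an electron from a noble-gas core or deeper; the smaller core (lower principal quantum number) is held far more tightly, and within a period the higher nuclear charge binds the same core more tightly.
Tabulated IE_3 (kJ/mol): Be 14849, Li 11815, K 4420.
Hence IE_3: K < Li < Be.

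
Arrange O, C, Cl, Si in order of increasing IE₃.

Si < Cl < C < O

IE_3 is the cost of taking one more electron from the +2 cation: O²⁺ still has 4 valence electrons; C²⁺ still has 2 valence electrons; Cl²⁺ still has 5 valence electrons; Si²⁺ still has 2 valence electrons.
All are still removing valence electrons, so compare the +2 ions as you would atoms: IE_3 generally rises across a period (higher Z_eff) and falls down a group (larger shell), subject to the usual subshell exceptions.
Valence configurations: O²⁺ [He]2s²2p², C²⁺ [He]2s², Cl²⁺ [Ne]3s²3p³, Si²⁺ [Ne]3s².
Tabulated IE_3 (kJ/mol): O 5300, C 4620, Cl 3822, Si 3232.
Hence IE_3: Si < Cl < C < O.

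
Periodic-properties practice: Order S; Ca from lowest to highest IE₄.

Consider each +3 ion: S³⁺ still has 3 valence electrons; Ca³⁺ is already 1 electron into the core.
Breaking into a closed-shell core is much more expensive than removing a leftover valence electron — Ca has the largest IE_4 here.
Tabulated IE_4 (kJ/mol): S 4556, Ca 6491.
So the fourth ionization energies run S < Ca.

S < Ca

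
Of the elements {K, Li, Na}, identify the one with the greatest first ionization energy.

Li is in period 2, group 1; Na is in period 3, group 1; K is in period 4, group 1.
Removing the outermost electron gets harder across a period and easier down a group.
All are in group 1, so first ionization energy increases up the group.
The greatest first ionization energy among these belongs to Li.

Li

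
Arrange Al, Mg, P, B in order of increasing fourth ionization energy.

P, Mg, Al, B

The fourth ionization energy removes an electron from the +3 ion. For each element: Al³⁺ is the bare [Ne] core; Mg³⁺ is already 1 electron into the core; P³⁺ still has 2 valence electrons; B³⁺ is the bare [He] core.
Breaking into a closed-shell core is much more expensive than removing a leftover valence electron — Mg, Al and B have the largest IE_4 here.
Approximate IE_4 values (kJ/mol): Al 11577, Mg 10543, P 4964, B 25026.
Overall IE_4 order: P < Mg < Al < B.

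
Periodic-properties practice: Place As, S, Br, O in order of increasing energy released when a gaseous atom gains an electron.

As, O, S, Br

Atoms with high Z_eff and room in the valence shell (especially the halogens) have the most exothermic electron affinities.
These span different periods and groups, so the two trends combine.
O > As: both effects reinforce here, so O is clearly the higher of the two.
S > O: this pair runs against the simple trend — see the exception note.
Br > S: the two effects oppose for this pair; the across-period effect wins (325 vs 200 kJ/mol).
Note the exception: S has a higher electron affinity than O, contrary to the simple trend — the compact 2p subshell of O repels the added electron more than S's larger 3p does.
Tabulated electron affinity (kJ/mol): O 141, S 200, As 78, Br 325.
So from lowest to highest: As < O < S < Br.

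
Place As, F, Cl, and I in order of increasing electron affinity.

As < I < F < Cl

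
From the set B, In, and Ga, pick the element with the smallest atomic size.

B is in period 2, group 13; Ga is in period 4, group 13; In is in period 5, group 13.
Radius decreases left→right (rising Z_eff, same n) and increases top→bottom (higher n).
All are in group 13, so atomic radius increases down the group.
The smallest atomic size among these belongs to B.

B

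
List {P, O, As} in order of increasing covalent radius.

O < P < As

Across a period the added protons contract the valence shell; down a group each new principal shell makes the atom larger.
Here both period and group differ, so the two effects have to be weighed against each other.
P > O: both effects reinforce here, so P is clearly the larger of the two.
As > P: As sits below P in group 15, so the down-group effect alone puts As larger.
Approximate values (pm): O 63, P 111, As 121.
So from smallest to largest: O < P < As.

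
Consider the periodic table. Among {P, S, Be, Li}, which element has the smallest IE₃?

P

The third ionization energy removes an electron from the +2 ion. For each element: P²⁺ still has 3 valence electrons; S²⁺ still has 4 valence electrons; Be²⁺ is the bare [He] core; Li²⁺ is already 1 electron into the core.
Core electrons are held far more tightly than valence electrons, so Li and Be top the IE_3 order.
Valence configurations: P²⁺ [Ne]3s²3p¹, S²⁺ [Ne]3s²3p².
Approximate IE_3 values (kJ/mol): P 2914, S 3357, Be 14849, Li 11815.
So the third ionization energies run P < S < Li < Be.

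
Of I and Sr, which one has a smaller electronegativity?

Atoms toward the upper right of the periodic table pull bonding electrons most strongly.
All lie in period 5, so electronegativity increases left to right.
So Sr has the smaller electronegativity (Sr < I).

Sr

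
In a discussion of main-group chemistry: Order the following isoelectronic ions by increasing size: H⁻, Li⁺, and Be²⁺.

Be²⁺ < Li⁺ < H⁻

All of these have 2 electrons, so size is governed by nuclear charge alone: the more protons, the stronger the pull on the same electron cloud, and the smaller the ion.
Nuclear charges: Be²⁺ (Z=4), Li⁺ (Z=3), H⁻ (Z=1).
Smallest to largest: Be²⁺ < Li⁺ < H⁻.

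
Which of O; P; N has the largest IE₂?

O

After 1 electron has been removed, what remains? O⁺ still has 5 valence electrons; P⁺ still has 4 valence electrons; N⁺ still has 4 valence electrons.
All are still removing valence electrons, so compare the +1 ions as you would atoms: IE_2 generally rises across a period (higher Z_eff) and falls down a group (larger shell), subject to the usual subshell exceptions.
Valence configurations: O⁺ [He]2s²2p³, P⁺ [Ne]3s²3p², N⁺ [He]2s²2p².
Approximate IE_2 values (kJ/mol): O 3388, P 1907, N 2856.
Putting it together, IE_2: P < N < O.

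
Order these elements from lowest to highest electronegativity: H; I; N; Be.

Be < H < I < N

EN rises left→right (higher Z_eff, smaller atoms) and falls top→bottom (larger, more shielded atoms).
These span different periods and groups, so the two trends combine.
H > Be: the two effects oppose for this pair; the down-group effect wins (2.20 vs 1.57).
I > H: period and group pull opposite ways; the across-period shift dominates (2.66 vs 2.20).
N > I: period and group pull opposite ways; the down-group shift dominates (3.04 vs 2.66).
For reference (Pauling): H 2.20, Be 1.57, N 3.04, I 2.66.
So from lowest to highest: Be < H < I < N.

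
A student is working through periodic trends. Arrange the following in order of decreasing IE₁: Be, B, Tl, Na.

First ionization energy rises across a period (greater Z_eff holds electrons more tightly) and falls down a group (valence electrons are farther from the nucleus).
Neither a single period nor a single group — weigh both effects.
Tl > Na: period and group pull opposite ways; the across-period shift dominates (589 vs 496 kJ/mol).
B > Tl: B sits above Tl in group 13, so the down-group effect alone puts B higher.
Be > B: this pair runs against the simple trend — see the exception note.
Note the exception: Be has a higher first ionization energy than B, contrary to the simple trend — removing B's lone 2p electron is easier than breaking Be's filled 2s².
Tabulated first ionization energy (kJ/mol): Be 900, B 801, Na 496, Tl 589.
So from highest to lowest: Be > B > Tl > Na.

Be, B, Tl, Na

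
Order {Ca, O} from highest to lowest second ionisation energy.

Consider each +1 ion: Ca⁺ still has 1 valence electron; O⁺ still has 5 valence electrons.
All are still removing valence electrons, so compare the +1 ions as you would atoms: IE_2 generally rises across a period (higher Z_eff) and falls down a group (larger shell), subject to the usual subshell exceptions.
Valence configurations: Ca⁺ [Ar]4s¹, O⁺ [He]2s²2p³.
Approximate IE_2 values (kJ/mol): Ca 1145, O 3388.
Hence IE_2: Ca < O.

O > Ca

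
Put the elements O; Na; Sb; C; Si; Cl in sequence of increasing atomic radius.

O < C < Cl < Si < Sb < Na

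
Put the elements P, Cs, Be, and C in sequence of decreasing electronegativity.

C > P > Be > Cs

Be is in period 2, group 2; C is in period 2, group 14; P is in period 3, group 15; Cs is in period 6, group 1.
EN rises left→right (higher Z_eff, smaller atoms) and falls top→bottom (larger, more shielded atoms).
These span different periods and groups, so the two trends combine.
Be > Cs: relative to Cs, both the across-period and down-group shifts push Be's electronegativity up.
P > Be: the two effects oppose for this pair; the across-period effect wins (2.19 vs 1.57).
C > P: the two effects oppose for this pair; the down-group effect wins (2.55 vs 2.19).
Approximate values (Pauling): Be 1.57, C 2.55, P 2.19, Cs 0.79.
So from highest to lowest: C > P > Be > Cs.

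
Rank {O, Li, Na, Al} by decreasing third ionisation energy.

Li, Na, O, Al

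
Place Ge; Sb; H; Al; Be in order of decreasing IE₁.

H is in period 1, group 1; Be is in period 2, group 2; Al is in period 3, group 13; Ge is in period 4, group 14; Sb is in period 5, group 15.
First ionization energy rises across a period (greater Z_eff holds electrons more tightly) and falls down a group (valence electrons are farther from the nucleus).
A diagonal step moves right (one effect) and down (the opposite effect) at once.
Ge > Al: period and group pull opposite ways; the across-period shift dominates (762 vs 578 kJ/mol).
Sb > Ge: period and group pull opposite ways; the across-period shift dominates (831 vs 762 kJ/mol).
Be > Sb: period and group pull opposite ways; the down-group shift dominates (900 vs 831 kJ/mol).
H > Be: the two effects oppose for this pair; the down-group effect wins (1312 vs 900 kJ/mol).
Approximate values (kJ/mol): H 1312, Be 900, Al 578, Ge 762, Sb 831.
So from highest to lowest: H > Be > Sb > Ge > Al.

H, Be, Sb, Ge, Al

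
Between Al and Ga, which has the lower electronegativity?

Al

Al is in period 3, group 13; Ga is in period 4, group 13.
Electronegativity increases across a period and decreases down a group, tracking effective nuclear charge and atomic size.
All are in group 13; the group trend (electronegativity increases up the group) applies, with the exception below.
Note the exception: Ga has a higher electronegativity than Al, contrary to the simple trend — poor shielding by filled d (and f) subshells raises the heavier element's effective nuclear charge more than the simple down-group trend predicts.
For reference (Pauling): Al 1.61, Ga 1.81.
So Al has the lower electronegativity (Al < Ga).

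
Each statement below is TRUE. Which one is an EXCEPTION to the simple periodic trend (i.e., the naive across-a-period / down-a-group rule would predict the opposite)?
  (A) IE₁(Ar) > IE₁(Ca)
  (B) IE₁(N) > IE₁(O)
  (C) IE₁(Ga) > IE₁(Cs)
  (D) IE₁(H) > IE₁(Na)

The general trend: IE₁ increases across a period and decreases down a group.
(A) Ar (period 3, group 18) vs Ca (period 4, group 2): the stated order agrees with the simple trend.
(B) N (period 2, group 15) vs O (period 2, group 16): the stated order contradicts the simple trend.
(C) Ga (period 4, group 13) vs Cs (period 6, group 1): the stated order agrees with the simple trend.
(D) H (period 1, group 1) vs Na (period 3, group 1): the stated order agrees with the simple trend.
The exception is (B): pairing an electron in O's 2p⁴ costs repulsion energy, so O ionizes more easily than half-filled N (2p³).

(B)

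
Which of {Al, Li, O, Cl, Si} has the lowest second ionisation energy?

After 1 electron has been removed, what remains? Al⁺ still has 2 valence electrons; Li⁺ is the bare [He] core; O⁺ still has 5 valence electrons; Cl⁺ still has 6 valence electrons; Si⁺ still has 3 valence electrons.
Pulling an electron out of a noble-gas core costs far more than removing a remaining valence electron, so Li sits at the high end of IE_2.
Valence configurations: Al⁺ [Ne]3s², O⁺ [He]2s²2p³, Cl⁺ [Ne]3s²3p⁴, Si⁺ [Ne]3s²3p¹.
Si⁺ loses a lone 3p electron whereas Al⁺ must break into a filled 3s² pair, so IE_2(Al) > IE_2(Si) even though Si has the higher nuclear charge.
The numbers (kJ/mol): Al 1817, Li 7298, O 3388, Cl 2298, Si 1577.
So the second ionization energies run Si < Al < Cl < O < Li.

Si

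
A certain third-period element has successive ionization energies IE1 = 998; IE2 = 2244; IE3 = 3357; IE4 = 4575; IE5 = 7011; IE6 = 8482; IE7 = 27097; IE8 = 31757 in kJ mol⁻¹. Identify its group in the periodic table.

Look for the largest jump between consecutive ionization energies: IE7/IE6 ≈ 3.2, far larger than any earlier ratio.
That jump marks the point where a core electron is being removed. So the atom has 6 valence electrons.
A main-group element with 6 valence electrons is in group 16.

Group 16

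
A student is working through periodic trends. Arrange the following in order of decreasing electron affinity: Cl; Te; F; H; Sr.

Cl > F > Te > H > Sr

H is in period 1, group 1; F is in period 2, group 17; Cl is in period 3, group 17; Sr is in period 5, group 2; Te is in period 5, group 16.
Atoms with high Z_eff and room in the valence shell (especially the halogens) have the most exothermic electron affinities.
These span different periods and groups, so the two trends combine.
H > Sr: period and group pull opposite ways; the down-group shift dominates (73 vs 5 kJ/mol).
Te > H: the two effects oppose for this pair; the across-period effect wins (190 vs 73 kJ/mol).
F > Te: relative to Te, both the across-period and down-group shifts push F's electron affinity up.
Cl > F: this pair runs against the simple trend — see the exception note.
Note the exception: Cl has a higher electron affinity than F, contrary to the simple trend — F's small 2p subshell makes the incoming electron feel strong e⁻–e⁻ repulsion, so Cl actually releases more energy on gaining an electron.
Approximate values (kJ/mol): H 73, F 328, Cl 349, Sr 5, Te 190.
So from highest to lowest: Cl > F > Te > H > Sr.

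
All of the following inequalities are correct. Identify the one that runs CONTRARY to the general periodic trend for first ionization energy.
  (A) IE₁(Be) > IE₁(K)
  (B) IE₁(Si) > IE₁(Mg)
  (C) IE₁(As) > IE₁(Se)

(C)

The general trend: first ionization energy increases across a period and decreases down a group.
(A) Be (period 2, group 2) vs K (period 4, group 1): the stated order agrees with the simple trend.
(B) Si (period 3, group 14) vs Mg (period 3, group 2): the stated order agrees with the simple trend.
(C) As (period 4, group 15) vs Se (period 4, group 16): the stated order contradicts the simple trend.
The exception is (C): Se (4p⁴) ionizes more easily than half-filled As (4p³).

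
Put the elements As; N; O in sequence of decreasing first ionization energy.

N > O > As

IE₁ increases left→right with effective nuclear charge and decreases top→bottom as the valence shell moves farther out.
These span different periods and groups, so the two trends combine.
O > As: relative to As, both the across-period and down-group shifts push O's first ionization energy up.
N > O: this pair runs against the simple trend — see the exception note.
Note the exception: N has a higher first ionization energy than O, contrary to the simple trend — pairing an electron in O's 2p⁴ costs repulsion energy, so O ionizes more easily than half-filled N (2p³).
Approximate values (kJ/mol): N 1402, O 1314, As 947.
So from highest to lowest: N > O > As.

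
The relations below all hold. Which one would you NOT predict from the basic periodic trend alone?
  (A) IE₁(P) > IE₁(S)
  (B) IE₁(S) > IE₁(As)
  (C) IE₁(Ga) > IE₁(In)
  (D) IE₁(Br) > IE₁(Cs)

The general trend: first ionization energy increases across a period and decreases down a group.
(A) P (period 3, group 15) vs S (period 3, group 16): the stated order contradicts the simple trend.
(B) S (period 3, group 16) vs As (period 4, group 15): the stated order agrees with the simple trend.
(C) Ga (period 4, group 13) vs In (period 5, group 13): the stated order agrees with the simple trend.
(D) Br (period 4, group 17) vs Cs (period 6, group 1): the stated order agrees with the simple trend.
The exception is (A): S (3p⁴) ionizes more easily than half-filled P (3p³) because the paired 3p electron in S is pushed out by e⁻–e⁻ repulsion.

(A)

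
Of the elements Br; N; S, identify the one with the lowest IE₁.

S

IE₁ increases left→right with effective nuclear charge and decreases top→bottom as the valence shell moves farther out.
These sit on a diagonal, where the across-period and down-group effects partly cancel.
Br > S: period and group pull opposite ways; the across-period shift dominates (1140 vs 1000 kJ/mol).
N > Br: the two effects oppose for this pair; the down-group effect wins (1402 vs 1140 kJ/mol).
Approximate values (kJ/mol): N 1402, S 1000, Br 1140.
The lowest IE₁ among these belongs to S.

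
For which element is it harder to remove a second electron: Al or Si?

Al

After 1 electron has been removed, what remains? Al⁺ still has 2 valence electrons; Si⁺ still has 3 valence electrons.
All are still removing valence electrons, so compare the +1 ions as you would atoms: IE_2 generally rises across a period (higher Z_eff) and falls down a group (larger shell), subject to the usual subshell exceptions.
Valence configurations: Al⁺ [Ne]3s², Si⁺ [Ne]3s²3p¹.
Si⁺ loses a lone 3p electron whereas Al⁺ must break into a filled 3s² pair, so IE_2(Al) > IE_2(Si) even though Si has the higher nuclear charge.
Tabulated IE_2 (kJ/mol): Al 1817, Si 1577.
Putting it together, IE_2: Si < Al.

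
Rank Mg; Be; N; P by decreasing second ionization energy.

N > P > Be > Mg

The second ionization energy removes an electron from the +1 ion. For each element: Mg⁺ still has 1 valence electron; Be⁺ still has 1 valence electron; N⁺ still has 4 valence electrons; P⁺ still has 4 valence electrons.
All are still removing valence electrons, so compare the +1 ions as you would atoms: IE_2 generally rises across a period (higher Z_eff) and falls down a group (larger shell), subject to the usual subshell exceptions.
Valence configurations: Mg⁺ [Ne]3s¹, Be⁺ [He]2s¹, N⁺ [He]2s²2p², P⁺ [Ne]3s²3p².
Tabulated IE_2 (kJ/mol): Mg 1451, Be 1757, N 2856, P 1907.
Putting it together, IE_2: Mg < Be < P < N.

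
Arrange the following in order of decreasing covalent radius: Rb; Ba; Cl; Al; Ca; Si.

Rb > Ba > Ca > Al > Si > Cl

Al is in period 3, group 13; Si is in period 3, group 14; Cl is in period 3, group 17; Ca is in period 4, group 2; Rb is in period 5, group 1; Ba is in period 6, group 2.
Atomic radius shrinks across a period as nuclear charge pulls the same shell inward, and grows down a group as new shells are added.
These span different periods and groups, so the two trends combine.
Si > Cl: both are in period 3; the period trend gives Si the larger value.
Al > Si: both are in period 3; the period trend gives Al the larger value.
Ca > Al: relative to Al, both the across-period and down-group shifts push Ca's atomic radius up.
Ba > Ca: Ba sits below Ca in group 2, so the down-group effect alone puts Ba larger.
Rb > Ba: the two effects oppose for this pair; the across-period effect wins (210 vs 196 pm).
For reference (pm): Al 126, Si 116, Cl 99, Ca 171, Rb 210, Ba 196.
So from largest to smallest: Rb > Ba > Ca > Al > Si > Cl.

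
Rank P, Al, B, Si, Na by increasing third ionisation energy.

Al, P, Si, B, Na

The third ionization energy removes an electron from the +2 ion. For each element: P²⁺ still has 3 valence electrons; Al²⁺ still has 1 valence electron; B²⁺ still has 1 valence electron; Si²⁺ still has 2 valence electrons; Na²⁺ is already 1 electron into the core.
Breaking into a closed-shell core is much more expensive than removing a leftover valence electron — Na has the largest IE_3 here.
Valence configurations: P²⁺ [Ne]3s²3p¹, Al²⁺ [Ne]3s¹, B²⁺ [He]2s¹, Si²⁺ [Ne]3s².
P²⁺ loses a lone 3p electron whereas Si²⁺ must break into a filled 3s² pair, so IE_3(Si) > IE_3(P) even though P has the higher nuclear charge.
Tabulated IE_3 (kJ/mol): P 2914, Al 2745, B 3660, Si 3232, Na 6910.
Overall IE_3 order: Al < P < Si < B < Na.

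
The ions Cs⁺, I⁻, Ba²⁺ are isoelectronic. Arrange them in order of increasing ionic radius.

Ba²⁺, Cs⁺, I⁻

All of these have 54 electrons, so size is governed by nuclear charge alone: the more protons, the stronger the pull on the same electron cloud, and the smaller the ion.
Nuclear charges: Ba²⁺ (Z=56), Cs⁺ (Z=55), I⁻ (Z=53).
Smallest to largest: Ba²⁺ < Cs⁺ < I⁻.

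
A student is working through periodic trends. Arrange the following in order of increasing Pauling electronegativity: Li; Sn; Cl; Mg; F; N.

Li < Mg < Sn < N < Cl < F

Electronegativity increases across a period and decreases down a group, tracking effective nuclear charge and atomic size.
Here both period and group differ, so the two effects have to be weighed against each other.
Mg > Li: period and group pull opposite ways; the across-period shift dominates (1.31 vs 0.98).
Sn > Mg: the two effects oppose for this pair; the across-period effect wins (1.96 vs 1.31).
N > Sn: relative to Sn, both the across-period and down-group shifts push N's electronegativity up.
Cl > N: the two effects oppose for this pair; the across-period effect wins (3.16 vs 3.04).
F > Cl: F sits above Cl in group 17, so the down-group effect alone puts F higher.
For reference (Pauling): Li 0.98, N 3.04, F 3.98, Mg 1.31, Cl 3.16, Sn 1.96.
So from lowest to highest: Li < Mg < Sn < N < Cl < F.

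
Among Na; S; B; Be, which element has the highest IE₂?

After 1 electron has been removed, what remains? Na⁺ is the bare [Ne] core; S⁺ still has 5 valence electrons; B⁺ still has 2 valence electrons; Be⁺ still has 1 valence electron.
Breaking into a closed-shell core is much more expensive than removing a leftover valence electron — Na has the largest IE_2 here.
Valence configurations: S⁺ [Ne]3s²3p³, B⁺ [He]2s², Be⁺ [He]2s¹.
Approximate IE_2 values (kJ/mol): Na 4562, S 2252, B 2427, Be 1757.
Hence IE_2: Be < S < B < Na.

Na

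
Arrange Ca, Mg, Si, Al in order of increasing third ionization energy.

Al < Si < Ca < Mg

Consider each +2 ion: Ca²⁺ is the bare [Ar] core; Mg²⁺ is the bare [Ne] core; Si²⁺ still has 2 valence electrons; Al²⁺ still has 1 valence electron.
Core electrons are held far more tightly than valence electrons, so Ca and Mg top the IE_3 order.
Valence configurations: Si²⁺ [Ne]3s², Al²⁺ [Ne]3s¹.
The numbers (kJ/mol): Ca 4912, Mg 7733, Si 3232, Al 2745.
Putting it together, IE_3: Al < Si < Ca < Mg.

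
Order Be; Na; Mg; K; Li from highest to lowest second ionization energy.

Li > Na > K > Be > Mg

Consider each +1 ion: Be⁺ still has 1 valence electron; Na⁺ is the bare [Ne] core; Mg⁺ still has 1 valence electron; K⁺ is the bare [Ar] core; Li⁺ is the bare [He] core.
Breaking into a closed-shell core is much more expensive than removing a leftover valence electron — K, Na and Li have the largest IE_2 here.
Valence configurations: Be⁺ [He]2s¹, Mg⁺ [Ne]3s¹.
The numbers (kJ/mol): Be 1757, Na 4562, Mg 1451, K 3052, Li 7298.
So the second ionization energies run Mg < Be < K < Na < Li.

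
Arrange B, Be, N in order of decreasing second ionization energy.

The second ionization energy removes an electron from the +1 ion. For each element: B⁺ still has 2 valence electrons; Be⁺ still has 1 valence electron; N⁺ still has 4 valence electrons.
All are still removing valence electrons, so compare the +1 ions as you would atoms: IE_2 generally rises across a period (higher Z_eff) and falls down a group (larger shell), subject to the usual subshell exceptions.
Valence configurations: B⁺ [He]2s², Be⁺ [He]2s¹, N⁺ [He]2s²2p².
The numbers (kJ/mol): B 2427, Be 1757, N 2856.
Hence IE_2: Be < B < N.

N > B > Be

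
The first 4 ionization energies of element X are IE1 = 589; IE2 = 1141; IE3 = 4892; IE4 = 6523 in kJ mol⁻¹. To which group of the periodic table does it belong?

Look for the largest jump between consecutive ionization energies: IE3/IE2 ≈ 4.3, far larger than any earlier ratio.
That jump marks the point where a core electron is being removed. So the atom has 2 valence electrons.
A main-group element with 2 valence electrons is in group 2.

Group 2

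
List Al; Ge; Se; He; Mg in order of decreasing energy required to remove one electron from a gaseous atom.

He > Se > Ge > Mg > Al

Across a period the outer electron is held more tightly (higher IE₁); down a group it sits in a higher shell, more shielded, and comes off more easily.
Neither a single period nor a single group — weigh both effects.
Mg > Al: this pair runs against the simple trend — see the exception note.
Ge > Mg: period and group pull opposite ways; the across-period shift dominates (762 vs 738 kJ/mol).
Se > Ge: Se lies to the right of Ge in period 4, so the across-period effect alone puts Se higher.
He > Se: both effects reinforce here, so He is clearly the higher of the two.
Note the exception: Mg has a higher first ionization energy than Al, contrary to the simple trend — Al's single 3p electron is easier to remove than one from Mg's filled 3s².
For reference (kJ/mol): He 2372, Mg 738, Al 578, Ge 762, Se 941.
So from highest to lowest: He > Se > Ge > Mg > Al.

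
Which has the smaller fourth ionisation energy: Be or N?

Consider each +3 ion: Be³⁺ is already 1 electron into the core; N³⁺ still has 2 valence electrons.
Breaking into a closed-shell core is much more expensive than removing a leftover valence electron — Be has the largest IE_4 here.
The numbers (kJ/mol): Be 21007, N 7475.
Putting it together, IE_4: N < Be.

N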